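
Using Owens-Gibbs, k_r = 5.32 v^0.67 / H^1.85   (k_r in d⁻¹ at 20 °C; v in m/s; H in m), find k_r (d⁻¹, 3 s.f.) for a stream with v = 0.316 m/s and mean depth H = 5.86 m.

k_r ≈ 0.0933 d⁻¹

k_r = 5.32 × 0.316^0.67 / 5.86^1.85 = 5.32 × 0.4622 / 26.34 = 0.09335 d⁻¹.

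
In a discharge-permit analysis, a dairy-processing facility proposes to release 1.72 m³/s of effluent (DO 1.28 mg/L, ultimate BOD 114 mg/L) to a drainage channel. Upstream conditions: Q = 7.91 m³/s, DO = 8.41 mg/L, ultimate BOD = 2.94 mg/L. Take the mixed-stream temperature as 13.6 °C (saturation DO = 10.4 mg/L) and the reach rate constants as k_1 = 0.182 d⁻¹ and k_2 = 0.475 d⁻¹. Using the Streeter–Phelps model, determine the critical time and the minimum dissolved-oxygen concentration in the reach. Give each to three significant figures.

t_c ≈ 2.38 d; minimum DO ≈ 4.74 mg/L

Mixed DO = (7.91×8.41 + 1.72×1.28)/(7.91+1.72) = 68.72/9.630 = 7.137 mg/L.
Mixed L₀ = (7.91×2.94 + 1.72×114)/(9.630) = 219.3/9.630 = 22.78 mg/L.
Initial deficit D₀ = C_s − DO₀ = 10.4 − 7.137 = 3.263 mg/L.
t_c = (1/0.2930) ln[(0.475/0.182)(1 − 3.263×0.2930/(0.182×22.78))] = 3.413 × ln(2.008) = 2.379 d.
D_c = (0.182/0.475) × 22.78 × e^(−0.182×2.379) = 0.3832 × 22.78 × 0.6486 = 5.660 mg/L.
Minimum DO = 10.4 − 5.660 = 4.740 mg/L.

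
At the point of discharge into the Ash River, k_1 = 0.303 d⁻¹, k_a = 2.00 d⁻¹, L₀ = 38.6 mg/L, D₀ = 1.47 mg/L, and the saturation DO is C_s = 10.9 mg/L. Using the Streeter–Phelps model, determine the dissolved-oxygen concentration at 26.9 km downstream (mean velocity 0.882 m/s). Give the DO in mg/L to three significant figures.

DO ≈ 7.38 mg/L

Travel time t = x/v = 26.9 km / (0.882 m/s) = 26900 m / 0.882 m/s = 30500 s = 0.3530 d.
k_1 L₀/(k_a−k_1) = 0.303×38.6/(2.00−0.303) = 11.70/1.697 = 6.892 mg/L.
e^(−k_1 t) = e^(−0.303×0.3530) = 0.8986; e^(−k_a t) = e^(−2.00×0.3530) = 0.4936.
D = 6.892 × (0.8986 − 0.4936) + 1.47 × 0.4936 = 2.791 + 0.7256 = 3.517 mg/L.
DO = C_s − D = 10.9 − 3.517 = 7.383 mg/L.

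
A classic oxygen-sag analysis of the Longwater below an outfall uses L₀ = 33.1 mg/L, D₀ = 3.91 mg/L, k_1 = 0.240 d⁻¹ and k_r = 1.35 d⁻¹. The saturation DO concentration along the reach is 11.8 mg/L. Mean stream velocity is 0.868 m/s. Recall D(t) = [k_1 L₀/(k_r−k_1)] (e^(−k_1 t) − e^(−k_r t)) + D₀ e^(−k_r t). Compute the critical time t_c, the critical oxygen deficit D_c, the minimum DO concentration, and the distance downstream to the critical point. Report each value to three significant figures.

With k_r/k_1 = 5.625 and 1 − D₀(k_r−k_1)/(k_1 L₀) = 0.4537,
t_c = ln(5.625 × 0.4537) / (1.35 − 0.240) = ln(2.552) / 1.110 = 0.9368/1.110 = 0.8440 d.
L(t_c) = L₀ e^(−k_1 t_c) = 33.1 × 0.8166 = 27.03 mg/L, and at the critical point k_r D_c = k_1 L, so D_c = (0.240/1.35) × 27.03 = 4.805 mg/L.
Minimum DO = C_s − D_c = 11.8 − 4.805 = 6.995 mg/L.
x_c = v t_c = 0.868 m/s × 0.8440 d × 86400 s/d = 63290 m ≈ 63.3 km.

t_c ≈ 0.844 d; D_c ≈ 4.81 mg/L; min DO ≈ 6.99 mg/L; x_c ≈ 63.3 km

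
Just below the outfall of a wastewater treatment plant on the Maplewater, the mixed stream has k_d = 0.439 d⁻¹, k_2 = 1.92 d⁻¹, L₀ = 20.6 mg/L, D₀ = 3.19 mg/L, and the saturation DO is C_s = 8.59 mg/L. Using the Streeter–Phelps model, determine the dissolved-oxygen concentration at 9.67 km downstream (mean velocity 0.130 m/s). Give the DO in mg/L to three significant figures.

Travel time t = x/v = 9.67 km / (0.130 m/s) = 9670 m / 0.130 m/s = 74380 s = 0.8609 d.
k_d L₀/(k_2−k_d) = 0.439×20.6/(1.92−0.439) = 9.043/1.481 = 6.106 mg/L.
e^(−k_d t) = e^(−0.439×0.8609) = 0.6853; e^(−k_2 t) = e^(−1.92×0.8609) = 0.1915.
D = 6.106 × (0.6853 − 0.1915) + 3.19 × 0.1915 = 3.015 + 0.6108 = 3.626 mg/L.
DO = C_s − D = 8.59 − 3.626 = 4.964 mg/L.

DO ≈ 4.96 mg/L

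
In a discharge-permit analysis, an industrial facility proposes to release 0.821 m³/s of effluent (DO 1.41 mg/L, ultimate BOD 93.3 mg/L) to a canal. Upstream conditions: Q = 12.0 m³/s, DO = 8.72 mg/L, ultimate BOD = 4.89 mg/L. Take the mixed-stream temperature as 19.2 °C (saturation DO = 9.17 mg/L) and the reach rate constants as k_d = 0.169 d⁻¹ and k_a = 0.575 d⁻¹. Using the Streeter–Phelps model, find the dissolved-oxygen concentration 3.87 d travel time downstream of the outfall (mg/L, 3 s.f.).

DO ≈ 7.26 mg/L

Mixed DO = (12.0×8.72 + 0.821×1.41)/(12.0+0.821) = 105.8/12.82 = 8.252 mg/L.
Mixed L₀ = (12.0×4.89 + 0.821×93.3)/(12.82) = 135.3/12.82 = 10.55 mg/L.
Initial deficit D₀ = C_s − DO₀ = 9.17 − 8.252 = 0.9181 mg/L.
D(3.87) = [0.169×10.55/(0.575−0.169)](e^(−0.169×3.87) − e^(−0.575×3.87)) + 0.9181 e^(−0.575×3.87)
= 4.392 × (0.5199 − 0.1080) + 0.9181 × 0.1080 = 1.908 mg/L.
DO = 9.17 − 1.908 = 7.262 mg/L.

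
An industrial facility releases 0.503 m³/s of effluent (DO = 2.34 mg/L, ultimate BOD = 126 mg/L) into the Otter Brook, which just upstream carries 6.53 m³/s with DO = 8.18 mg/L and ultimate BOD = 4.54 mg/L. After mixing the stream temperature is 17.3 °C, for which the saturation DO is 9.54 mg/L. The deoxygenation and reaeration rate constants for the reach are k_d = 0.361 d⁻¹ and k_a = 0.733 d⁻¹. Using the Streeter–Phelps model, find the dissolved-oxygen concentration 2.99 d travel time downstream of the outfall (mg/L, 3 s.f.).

Mixed DO = (6.53×8.18 + 0.503×2.34)/(6.53+0.503) = 54.59/7.033 = 7.762 mg/L.
Mixed L₀ = (6.53×4.54 + 0.503×126)/(7.033) = 93.02/7.033 = 13.23 mg/L.
Initial deficit D₀ = C_s − DO₀ = 9.54 − 7.762 = 1.778 mg/L.
D(2.99) = [0.361×13.23/(0.733−0.361)](e^(−0.361×2.99) − e^(−0.733×2.99)) + 1.778 e^(−0.733×2.99)
= 12.84 × (0.3398 − 0.1117) + 1.778 × 0.1117 = 3.126 mg/L.
DO = 9.54 − 3.126 = 6.414 mg/L.

DO ≈ 6.41 mg/L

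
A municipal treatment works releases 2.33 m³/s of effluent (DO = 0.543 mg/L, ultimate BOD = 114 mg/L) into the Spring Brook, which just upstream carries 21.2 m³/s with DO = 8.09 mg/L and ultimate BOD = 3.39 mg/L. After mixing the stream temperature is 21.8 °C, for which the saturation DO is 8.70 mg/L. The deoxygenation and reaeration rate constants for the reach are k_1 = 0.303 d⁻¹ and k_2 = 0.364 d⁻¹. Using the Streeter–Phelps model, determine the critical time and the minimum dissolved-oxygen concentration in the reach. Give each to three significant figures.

Mixed DO = (21.2×8.09 + 2.33×0.543)/(21.2+2.33) = 172.8/23.53 = 7.343 mg/L.
Mixed L₀ = (21.2×3.39 + 2.33×114)/(23.53) = 337.5/23.53 = 14.34 mg/L.
Initial deficit D₀ = C_s − DO₀ = 8.70 − 7.343 = 1.357 mg/L.
t_c = (1/0.06100) ln[(0.364/0.303)(1 − 1.357×0.06100/(0.303×14.34))] = 16.39 × ln(1.178) = 2.692 d.
D_c = (0.303/0.364) × 14.34 × e^(−0.303×2.692) = 0.8324 × 14.34 × 0.4424 = 5.282 mg/L.
Minimum DO = 8.70 − 5.282 = 3.418 mg/L.

t_c ≈ 2.69 d; minimum DO ≈ 3.42 mg/L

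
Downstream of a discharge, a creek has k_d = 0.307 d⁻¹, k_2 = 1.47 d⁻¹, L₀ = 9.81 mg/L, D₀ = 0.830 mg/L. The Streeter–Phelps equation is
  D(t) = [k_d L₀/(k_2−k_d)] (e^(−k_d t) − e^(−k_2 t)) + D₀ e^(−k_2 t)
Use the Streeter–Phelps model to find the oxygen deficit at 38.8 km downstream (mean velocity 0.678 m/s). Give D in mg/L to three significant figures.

Travel time t = x/v = 38.8 km / (0.678 m/s) = 38800 m / 0.678 m/s = 57230 s = 0.6624 d.
k_d L₀/(k_2−k_d) = 0.307×9.81/(1.47−0.307) = 3.012/1.163 = 2.590 mg/L.
e^(−k_d t) = e^(−0.307×0.6624) = 0.8160; e^(−k_2 t) = e^(−1.47×0.6624) = 0.3777.
D = 2.590 × (0.8160 − 0.3777) + 0.830 × 0.3777 = 1.135 + 0.3135 = 1.448 mg/L.

D ≈ 1.45 mg/L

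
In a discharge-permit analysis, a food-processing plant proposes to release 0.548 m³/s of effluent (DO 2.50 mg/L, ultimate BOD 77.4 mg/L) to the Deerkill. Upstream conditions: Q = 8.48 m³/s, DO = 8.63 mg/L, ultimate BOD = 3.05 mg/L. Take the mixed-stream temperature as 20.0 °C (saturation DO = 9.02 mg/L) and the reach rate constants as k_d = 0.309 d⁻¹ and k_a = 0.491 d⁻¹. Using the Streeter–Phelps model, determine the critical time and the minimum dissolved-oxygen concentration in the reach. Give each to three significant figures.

Mixed DO = (8.48×8.63 + 0.548×2.50)/(8.48+0.548) = 74.55/9.028 = 8.258 mg/L.
Mixed L₀ = (8.48×3.05 + 0.548×77.4)/(9.028) = 68.28/9.028 = 7.563 mg/L.
Initial deficit D₀ = C_s − DO₀ = 9.02 − 8.258 = 0.7621 mg/L.
t_c = (1/0.1820) ln[(0.491/0.309)(1 − 0.7621×0.1820/(0.309×7.563))] = 5.495 × ln(1.495) = 2.208 d.
D_c = (0.309/0.491) × 7.563 × e^(−0.309×2.208) = 0.6293 × 7.563 × 0.5054 = 2.406 mg/L.
Minimum DO = 9.02 − 2.406 = 6.614 mg/L.

t_c ≈ 2.21 d; minimum DO ≈ 6.61 mg/L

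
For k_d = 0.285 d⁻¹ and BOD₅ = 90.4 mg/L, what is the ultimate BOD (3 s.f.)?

BOD₅ = L₀(1 − e^(−5k_d)) ⇒ L₀ = BOD₅ / (1 − e^(−5×0.285))
= 90.4 / (1 − 0.2405) = 90.4 / 0.7595 = 119.0 mg/L.

L₀ ≈ 119 mg/L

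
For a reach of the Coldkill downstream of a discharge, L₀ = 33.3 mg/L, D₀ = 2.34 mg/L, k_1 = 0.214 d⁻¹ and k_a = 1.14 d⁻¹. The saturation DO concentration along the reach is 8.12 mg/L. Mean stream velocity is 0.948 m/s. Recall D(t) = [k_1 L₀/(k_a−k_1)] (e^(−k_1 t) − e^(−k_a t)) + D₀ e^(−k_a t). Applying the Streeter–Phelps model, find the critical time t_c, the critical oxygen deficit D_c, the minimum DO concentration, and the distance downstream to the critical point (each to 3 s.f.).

At the critical point dD/dt = 0, so k_1 L₀ e^(−k_1 t) = k_a D. Substituting D(t) from the Streeter–Phelps equation and solving for t gives
t_c = ln[(k_a/k_1)(1 − D₀(k_a−k_1)/(k_1 L₀))] / (k_a−k_1).
Here k_a−k_1 = 0.9260 d⁻¹ and 1 − D₀(k_a−k_1)/(k_1 L₀) = 1 − 2.34×0.9260/(0.214×33.3) = 0.6959, so
t_c = ln(5.327 × 0.6959) / 0.9260 = 1.310 / 0.9260 = 1.415 d.
L(t_c) = L₀ e^(−k_1 t_c) = 33.3 × 0.7387 = 24.60 mg/L, and at the critical point k_a D_c = k_1 L, so D_c = (0.214/1.14) × 24.60 = 4.618 mg/L.
Minimum DO = C_s − D_c = 8.12 − 4.618 = 3.502 mg/L.
x_c = v t_c = 0.948 m/s × 1.415 d × 86400 s/d = 115900 m ≈ 116 km.

t_c ≈ 1.42 d; D_c ≈ 4.62 mg/L; min DO ≈ 3.50 mg/L; x_c ≈ 116 km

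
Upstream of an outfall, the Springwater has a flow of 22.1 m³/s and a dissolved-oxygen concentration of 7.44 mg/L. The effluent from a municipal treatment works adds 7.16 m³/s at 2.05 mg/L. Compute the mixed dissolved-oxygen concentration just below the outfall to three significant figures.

6.12 mg/L

Flow-weighted mixing: C = (Q_r C_r + Q_w C_w)/(Q_r + Q_w)
= (22.1×7.44 + 7.16×2.05)/(22.1 + 7.16) = 179.1/29.26 = 6.121 mg/L.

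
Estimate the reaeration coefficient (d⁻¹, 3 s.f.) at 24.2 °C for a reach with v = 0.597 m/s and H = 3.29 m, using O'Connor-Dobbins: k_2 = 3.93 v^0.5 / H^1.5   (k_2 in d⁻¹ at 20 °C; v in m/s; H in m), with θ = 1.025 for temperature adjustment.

k_2 ≈ 0.564 d⁻¹

k_2(20) = 3.93 × 0.597^0.5 / 3.29^1.5 = 3.93 × 0.7727 / 5.968 = 0.5088 d⁻¹.
k_2(24.2) = 0.5088 × 1.025^(24.2−20) = 0.5088 × 1.109 = 0.5645 d⁻¹.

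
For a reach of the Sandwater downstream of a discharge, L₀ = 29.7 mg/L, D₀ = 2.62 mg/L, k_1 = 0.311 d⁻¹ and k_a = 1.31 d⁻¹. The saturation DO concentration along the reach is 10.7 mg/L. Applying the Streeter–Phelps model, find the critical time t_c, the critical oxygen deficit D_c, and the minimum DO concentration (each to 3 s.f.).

t_c ≈ 1.11 d; D_c ≈ 5.00 mg/L; min DO ≈ 5.70 mg/L

At the critical point dD/dt = 0, so k_1 L₀ e^(−k_1 t) = k_a D. Substituting D(t) from the Streeter–Phelps equation and solving for t gives
t_c = ln[(k_a/k_1)(1 − D₀(k_a−k_1)/(k_1 L₀))] / (k_a−k_1).
Here k_a−k_1 = 0.9990 d⁻¹ and 1 − D₀(k_a−k_1)/(k_1 L₀) = 1 − 2.62×0.9990/(0.311×29.7) = 0.7166, so
t_c = ln(4.212 × 0.7166) / 0.9990 = 1.105 / 0.9990 = 1.106 d.
D_c = (k_1/k_a) L₀ e^(−k_1 t_c) = (0.311/1.31) × 29.7 × e^(−0.311×1.106) = 0.2374 × 29.7 × 0.7090 = 4.999 mg/L.
Minimum DO = C_s − D_c = 10.7 − 4.999 = 5.701 mg/L.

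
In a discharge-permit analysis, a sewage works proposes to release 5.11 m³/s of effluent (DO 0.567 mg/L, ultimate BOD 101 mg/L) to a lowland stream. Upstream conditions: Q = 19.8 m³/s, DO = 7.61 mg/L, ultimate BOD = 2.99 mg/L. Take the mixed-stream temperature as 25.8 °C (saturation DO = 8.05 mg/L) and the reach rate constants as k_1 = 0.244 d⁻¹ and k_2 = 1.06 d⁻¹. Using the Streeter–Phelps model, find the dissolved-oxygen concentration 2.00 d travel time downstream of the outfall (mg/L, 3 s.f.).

Mixed DO = (19.8×7.61 + 5.11×0.567)/(19.8+5.11) = 153.6/24.91 = 6.165 mg/L.
Mixed L₀ = (19.8×2.99 + 5.11×101)/(24.91) = 575.3/24.91 = 23.10 mg/L.
Initial deficit D₀ = C_s − DO₀ = 8.05 − 6.165 = 1.885 mg/L.
D(2.00) = [0.244×23.10/(1.06−0.244)](e^(−0.244×2.00) − e^(−1.06×2.00)) + 1.885 e^(−1.06×2.00)
= 6.906 × (0.6139 − 0.1200) + 1.885 × 0.1200 = 3.637 mg/L.
DO = 8.05 − 3.637 = 4.413 mg/L.

DO ≈ 4.41 mg/L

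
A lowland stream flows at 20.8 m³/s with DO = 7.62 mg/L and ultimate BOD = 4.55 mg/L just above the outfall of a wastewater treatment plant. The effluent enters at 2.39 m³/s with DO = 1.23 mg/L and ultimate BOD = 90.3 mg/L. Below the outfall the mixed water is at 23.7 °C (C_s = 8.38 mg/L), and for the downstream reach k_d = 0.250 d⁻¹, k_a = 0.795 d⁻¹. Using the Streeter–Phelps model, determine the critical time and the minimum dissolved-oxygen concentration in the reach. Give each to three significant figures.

Mixed DO = (20.8×7.62 + 2.39×1.23)/(20.8+2.39) = 161.4/23.19 = 6.961 mg/L.
Mixed L₀ = (20.8×4.55 + 2.39×90.3)/(23.19) = 310.5/23.19 = 13.39 mg/L.
Initial deficit D₀ = C_s − DO₀ = 8.38 − 6.961 = 1.419 mg/L.
t_c = (1/0.5450) ln[(0.795/0.250)(1 − 1.419×0.5450/(0.250×13.39))] = 1.835 × ln(2.445) = 1.641 d.
D_c = (0.250/0.795) × 13.39 × e^(−0.250×1.641) = 0.3145 × 13.39 × 0.6635 = 2.793 mg/L.
Minimum DO = 8.38 − 2.793 = 5.587 mg/L.

t_c ≈ 1.64 d; minimum DO ≈ 5.59 mg/L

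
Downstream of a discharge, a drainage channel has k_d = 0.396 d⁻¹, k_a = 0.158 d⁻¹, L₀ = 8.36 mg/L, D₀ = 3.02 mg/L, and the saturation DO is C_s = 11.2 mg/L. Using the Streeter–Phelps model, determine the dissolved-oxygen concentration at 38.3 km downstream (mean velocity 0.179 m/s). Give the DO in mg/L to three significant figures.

DO ≈ 4.97 mg/L

Travel time t = x/v = 38.3 km / (0.179 m/s) = 38300 m / 0.179 m/s = 214000 s = 2.476 d.
k_d L₀/(k_a−k_d) = 0.396×8.36/(0.158−0.396) = 3.311/-0.2380 = -13.91 mg/L.
e^(−k_d t) = e^(−0.396×2.476) = 0.3751; e^(−k_a t) = e^(−0.158×2.476) = 0.6762.
D = -13.91 × (0.3751 − 0.6762) + 3.02 × 0.6762 = 4.189 + 2.042 = 6.231 mg/L.
DO = C_s − D = 11.2 − 6.231 = 4.969 mg/L.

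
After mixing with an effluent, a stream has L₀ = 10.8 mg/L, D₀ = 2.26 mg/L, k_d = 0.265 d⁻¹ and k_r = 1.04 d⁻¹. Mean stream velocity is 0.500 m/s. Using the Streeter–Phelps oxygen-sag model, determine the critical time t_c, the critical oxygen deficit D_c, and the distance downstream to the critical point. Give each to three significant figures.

t_c ≈ 0.543 d; D_c ≈ 2.38 mg/L; x_c ≈ 23.4 km

With k_r/k_d = 3.925 and 1 − D₀(k_r−k_d)/(k_d L₀) = 0.3880,
t_c = ln(3.925 × 0.3880) / (1.04 − 0.265) = ln(1.523) / 0.7750 = 0.4205/0.7750 = 0.5426 d.
D_c = (k_d/k_r) L₀ e^(−k_d t_c) = (0.265/1.04) × 10.8 × e^(−0.265×0.5426) = 0.2548 × 10.8 × 0.8661 = 2.383 mg/L.
x_c = v t_c = 0.500 m/s × 0.5426 d × 86400 s/d = 23440 m ≈ 23.4 km.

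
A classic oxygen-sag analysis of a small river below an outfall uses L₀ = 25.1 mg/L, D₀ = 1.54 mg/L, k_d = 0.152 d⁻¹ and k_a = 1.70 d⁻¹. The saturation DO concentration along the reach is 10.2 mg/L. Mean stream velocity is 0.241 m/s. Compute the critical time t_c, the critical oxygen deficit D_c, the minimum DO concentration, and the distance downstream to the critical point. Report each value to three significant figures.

t_c ≈ 0.926 d; D_c ≈ 1.95 mg/L; min DO ≈ 8.25 mg/L; x_c ≈ 19.3 km

At the critical point dD/dt = 0, so k_d L₀ e^(−k_d t) = k_a D. Substituting D(t) from the Streeter–Phelps equation and solving for t gives
t_c = ln[(k_a/k_d)(1 − D₀(k_a−k_d)/(k_d L₀))] / (k_a−k_d).
Here k_a−k_d = 1.548 d⁻¹ and 1 − D₀(k_a−k_d)/(k_d L₀) = 1 − 1.54×1.548/(0.152×25.1) = 0.3752, so
t_c = ln(11.18 × 0.3752) / 1.548 = 1.434 / 1.548 = 0.9264 d.
D_c = (k_d/k_a) L₀ e^(−k_d t_c) = (0.152/1.70) × 25.1 × e^(−0.152×0.9264) = 0.08941 × 25.1 × 0.8687 = 1.949 mg/L.
Minimum DO = C_s − D_c = 10.2 − 1.949 = 8.251 mg/L.
x_c = v t_c = 0.241 m/s × 0.9264 d × 86400 s/d = 19290 m ≈ 19.3 km.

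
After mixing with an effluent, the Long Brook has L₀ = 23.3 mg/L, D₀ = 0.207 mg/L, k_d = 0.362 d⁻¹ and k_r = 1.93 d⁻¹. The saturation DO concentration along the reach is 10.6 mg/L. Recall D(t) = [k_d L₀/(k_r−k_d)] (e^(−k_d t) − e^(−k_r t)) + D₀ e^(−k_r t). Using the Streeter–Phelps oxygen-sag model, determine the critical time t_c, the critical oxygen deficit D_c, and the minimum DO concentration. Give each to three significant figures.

With k_r/k_d = 5.331 and 1 − D₀(k_r−k_d)/(k_d L₀) = 0.9615,
t_c = ln(5.331 × 0.9615) / (1.93 − 0.362) = ln(5.126) / 1.568 = 1.634/1.568 = 1.042 d.
D_c = (k_d/k_r) L₀ e^(−k_d t_c) = (0.362/1.93) × 23.3 × e^(−0.362×1.042) = 0.1876 × 23.3 × 0.6857 = 2.997 mg/L.
Minimum DO = C_s − D_c = 10.6 − 2.997 = 7.603 mg/L.

t_c ≈ 1.04 d; D_c ≈ 3.00 mg/L; min DO ≈ 7.60 mg/L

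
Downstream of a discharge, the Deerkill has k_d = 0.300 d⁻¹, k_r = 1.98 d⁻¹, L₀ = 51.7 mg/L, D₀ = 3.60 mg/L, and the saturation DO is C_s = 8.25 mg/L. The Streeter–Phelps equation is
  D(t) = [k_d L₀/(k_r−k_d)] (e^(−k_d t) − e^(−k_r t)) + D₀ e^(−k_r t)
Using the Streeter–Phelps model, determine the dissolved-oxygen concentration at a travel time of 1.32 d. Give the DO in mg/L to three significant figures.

k_d L₀/(k_r−k_d) = 0.300×51.7/(1.98−0.300) = 15.51/1.680 = 9.232 mg/L.
e^(−k_d t) = e^(−0.300×1.320) = 0.6730; e^(−k_r t) = e^(−1.98×1.320) = 0.07327.
D = 9.232 × (0.6730 − 0.07327) + 3.60 × 0.07327 = 5.537 + 0.2638 = 5.801 mg/L.
DO = C_s − D = 8.25 − 5.801 = 2.449 mg/L.

DO ≈ 2.45 mg/L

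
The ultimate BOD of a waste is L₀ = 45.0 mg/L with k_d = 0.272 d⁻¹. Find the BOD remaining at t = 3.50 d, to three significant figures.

L_t = L₀ e^(−k_d t) = 45.0 × e^(−0.272×3.50) = 45.0 × 0.3860 = 17.37 mg/L.

L ≈ 17.4 mg/L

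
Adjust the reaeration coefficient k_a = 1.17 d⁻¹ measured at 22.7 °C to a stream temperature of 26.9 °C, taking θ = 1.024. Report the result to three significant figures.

k_a(T₂) = k_a(T₁) · θ^(T₂−T₁) = 1.17 × 1.024^(26.9−22.7)
= 1.17 × 1.024^4.20 = 1.17 × 1.105 = 1.293 d⁻¹.

k_a ≈ 1.29 d⁻¹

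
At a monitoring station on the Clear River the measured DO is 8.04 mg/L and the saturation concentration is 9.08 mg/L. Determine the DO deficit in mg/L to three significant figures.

D ≈ 1.04 mg/L

D = C_s − C = 9.08 − 8.04 = 1.04 mg/L.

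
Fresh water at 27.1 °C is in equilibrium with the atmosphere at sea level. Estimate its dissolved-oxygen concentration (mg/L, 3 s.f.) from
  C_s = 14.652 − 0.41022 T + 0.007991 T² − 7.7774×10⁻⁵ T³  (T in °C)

C_s ≈ 7.86 mg/L

C_s = 14.652 − 0.41022×27.1 + 0.007991×27.1² − 7.7774×10⁻⁵×27.1³ = 7.856 mg/L.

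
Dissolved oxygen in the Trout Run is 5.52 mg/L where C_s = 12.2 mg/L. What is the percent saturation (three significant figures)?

% saturation = C/C_s × 100 = 5.52/12.2 × 100 = 45.2 %.

45.2 % saturation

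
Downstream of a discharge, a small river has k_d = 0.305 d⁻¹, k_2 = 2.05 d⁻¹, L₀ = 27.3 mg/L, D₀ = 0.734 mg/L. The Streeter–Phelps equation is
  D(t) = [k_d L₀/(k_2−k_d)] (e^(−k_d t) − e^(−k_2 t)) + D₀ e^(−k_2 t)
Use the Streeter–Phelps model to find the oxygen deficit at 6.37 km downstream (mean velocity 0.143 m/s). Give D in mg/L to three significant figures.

Travel time t = x/v = 6.37 km / (0.143 m/s) = 6370 m / 0.143 m/s = 44550 s = 0.5156 d.
k_d L₀/(k_2−k_d) = 0.305×27.3/(2.05−0.305) = 8.326/1.745 = 4.772 mg/L.
e^(−k_d t) = e^(−0.305×0.5156) = 0.8545; e^(−k_2 t) = e^(−2.05×0.5156) = 0.3475.
D = 4.772 × (0.8545 − 0.3475) + 0.734 × 0.3475 = 2.419 + 0.2551 = 2.674 mg/L.

D ≈ 2.67 mg/L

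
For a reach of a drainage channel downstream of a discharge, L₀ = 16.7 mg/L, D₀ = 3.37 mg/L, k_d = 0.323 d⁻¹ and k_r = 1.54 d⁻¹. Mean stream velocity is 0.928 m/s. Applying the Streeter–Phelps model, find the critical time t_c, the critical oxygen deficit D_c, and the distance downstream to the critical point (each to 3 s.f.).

t_c = [1/(k_r−k_d)] ln[(k_r/k_d)(1 − D₀(k_r−k_d)/(k_d L₀))]
= [1/(1.54−0.323)] ln[(1.54/0.323)(1 − 3.37×1.217/(0.323×16.7))]
= (1/1.217) ln[4.768 × 0.2397] = 0.8217 × ln(1.143) = 0.8217 × 0.1334 = 0.1096 d.
L(t_c) = L₀ e^(−k_d t_c) = 16.7 × 0.9652 = 16.12 mg/L, and at the critical point k_r D_c = k_d L, so D_c = (0.323/1.54) × 16.12 = 3.381 mg/L.
x_c = v t_c = 0.928 m/s × 0.1096 d × 86400 s/d = 8789 m ≈ 8.79 km.

t_c ≈ 0.110 d; D_c ≈ 3.38 mg/L; x_c ≈ 8.79 km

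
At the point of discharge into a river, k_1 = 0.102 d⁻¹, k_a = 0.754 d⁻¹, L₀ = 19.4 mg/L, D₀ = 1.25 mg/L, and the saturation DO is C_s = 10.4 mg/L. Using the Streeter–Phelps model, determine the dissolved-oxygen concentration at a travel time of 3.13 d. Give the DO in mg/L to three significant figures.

k_1 L₀/(k_a−k_1) = 0.102×19.4/(0.754−0.102) = 1.979/0.6520 = 3.035 mg/L.
e^(−k_1 t) = e^(−0.102×3.130) = 0.7267; e^(−k_a t) = e^(−0.754×3.130) = 0.09442.
D = 3.035 × (0.7267 − 0.09442) + 1.25 × 0.09442 = 1.919 + 0.1180 = 2.037 mg/L.
DO = C_s − D = 10.4 − 2.037 = 8.363 mg/L.

DO ≈ 8.36 mg/L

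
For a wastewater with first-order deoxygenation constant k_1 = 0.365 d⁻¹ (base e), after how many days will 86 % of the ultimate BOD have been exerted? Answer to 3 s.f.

y/L₀ = 1 − e^(−k_1 t) = 0.86 ⇒ e^(−k_1 t) = 0.140
t = −ln(0.140) / 0.365 = 1.966 / 0.365 = 5.387 d.

t ≈ 5.39 d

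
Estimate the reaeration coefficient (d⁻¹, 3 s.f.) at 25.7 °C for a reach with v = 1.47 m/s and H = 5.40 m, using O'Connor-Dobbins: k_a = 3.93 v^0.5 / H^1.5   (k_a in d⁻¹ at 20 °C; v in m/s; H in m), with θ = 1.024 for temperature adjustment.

k_a(20) = 3.93 × 1.47^0.5 / 5.40^1.5 = 3.93 × 1.212 / 12.55 = 0.3797 d⁻¹.
k_a(25.7) = 0.3797 × 1.024^(25.7−20) = 0.3797 × 1.145 = 0.4347 d⁻¹.

k_a ≈ 0.435 d⁻¹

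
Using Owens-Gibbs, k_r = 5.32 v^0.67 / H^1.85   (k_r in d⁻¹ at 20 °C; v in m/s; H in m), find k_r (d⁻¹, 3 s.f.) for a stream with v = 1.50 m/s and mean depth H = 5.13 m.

k_r ≈ 0.339 d⁻¹

k_r = 5.32 × 1.50^0.67 / 5.13^1.85 = 5.32 × 1.312 / 20.59 = 0.3390 d⁻¹.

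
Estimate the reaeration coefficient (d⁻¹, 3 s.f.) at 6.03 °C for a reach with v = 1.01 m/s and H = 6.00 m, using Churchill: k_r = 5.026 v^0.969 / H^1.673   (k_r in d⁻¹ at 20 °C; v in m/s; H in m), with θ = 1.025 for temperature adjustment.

k_r(20) = 5.026 × 1.01^0.969 / 6.00^1.673 = 5.026 × 1.010 / 20.04 = 0.2533 d⁻¹.
k_r(6.03) = 0.2533 × 1.025^(6.03−20) = 0.2533 × 0.7083 = 0.1794 d⁻¹.

k_r ≈ 0.179 d⁻¹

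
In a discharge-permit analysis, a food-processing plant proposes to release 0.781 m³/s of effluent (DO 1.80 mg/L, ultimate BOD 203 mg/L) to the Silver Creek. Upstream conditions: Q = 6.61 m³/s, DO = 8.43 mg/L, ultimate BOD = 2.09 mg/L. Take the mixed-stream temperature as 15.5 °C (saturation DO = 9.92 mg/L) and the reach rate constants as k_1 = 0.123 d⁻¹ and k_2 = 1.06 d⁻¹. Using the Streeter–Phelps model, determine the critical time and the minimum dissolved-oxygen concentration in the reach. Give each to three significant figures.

Mixed DO = (6.61×8.43 + 0.781×1.80)/(6.61+0.781) = 57.13/7.391 = 7.729 mg/L.
Mixed L₀ = (6.61×2.09 + 0.781×203)/(7.391) = 172.4/7.391 = 23.32 mg/L.
Initial deficit D₀ = C_s − DO₀ = 9.92 − 7.729 = 2.191 mg/L.
t_c = (1/0.9370) ln[(1.06/0.123)(1 − 2.191×0.9370/(0.123×23.32))] = 1.067 × ln(2.451) = 0.9568 d.
D_c = (0.123/1.06) × 23.32 × e^(−0.123×0.9568) = 0.1160 × 23.32 × 0.8890 = 2.406 mg/L.
Minimum DO = 9.92 − 2.406 = 7.514 mg/L.

t_c ≈ 0.957 d; minimum DO ≈ 7.51 mg/L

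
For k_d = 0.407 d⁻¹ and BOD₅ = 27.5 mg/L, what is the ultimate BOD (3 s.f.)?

BOD₅ = L₀(1 − e^(−5k_d)) ⇒ L₀ = BOD₅ / (1 − e^(−5×0.407))
= 27.5 / (1 − 0.1307) = 27.5 / 0.8693 = 31.63 mg/L.

L₀ ≈ 31.6 mg/L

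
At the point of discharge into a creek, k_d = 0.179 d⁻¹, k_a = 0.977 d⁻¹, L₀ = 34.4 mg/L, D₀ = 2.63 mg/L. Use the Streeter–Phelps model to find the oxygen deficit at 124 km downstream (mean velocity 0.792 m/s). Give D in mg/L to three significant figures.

Travel time t = x/v = 124 km / (0.792 m/s) = 124000 m / 0.792 m/s = 156600 s = 1.812 d.
k_d L₀/(k_a−k_d) = 0.179×34.4/(0.977−0.179) = 6.158/0.7980 = 7.716 mg/L.
e^(−k_d t) = e^(−0.179×1.812) = 0.7230; e^(−k_a t) = e^(−0.977×1.812) = 0.1703.
D = 7.716 × (0.7230 − 0.1703) + 2.63 × 0.1703 = 4.265 + 0.4478 = 4.713 mg/L.

D ≈ 4.71 mg/L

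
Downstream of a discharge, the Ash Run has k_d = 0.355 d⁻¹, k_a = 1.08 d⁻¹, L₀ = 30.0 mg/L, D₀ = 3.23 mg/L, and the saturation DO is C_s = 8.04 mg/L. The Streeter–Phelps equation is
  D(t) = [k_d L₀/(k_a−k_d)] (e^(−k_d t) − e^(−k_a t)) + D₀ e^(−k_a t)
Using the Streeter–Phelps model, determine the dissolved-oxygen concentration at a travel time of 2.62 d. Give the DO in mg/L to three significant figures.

k_d L₀/(k_a−k_d) = 0.355×30.0/(1.08−0.355) = 10.65/0.7250 = 14.69 mg/L.
e^(−k_d t) = e^(−0.355×2.620) = 0.3945; e^(−k_a t) = e^(−1.08×2.620) = 0.05904.
D = 14.69 × (0.3945 − 0.05904) + 3.23 × 0.05904 = 4.928 + 0.1907 = 5.119 mg/L.
DO = C_s − D = 8.04 − 5.119 = 2.921 mg/L.

DO ≈ 2.92 mg/L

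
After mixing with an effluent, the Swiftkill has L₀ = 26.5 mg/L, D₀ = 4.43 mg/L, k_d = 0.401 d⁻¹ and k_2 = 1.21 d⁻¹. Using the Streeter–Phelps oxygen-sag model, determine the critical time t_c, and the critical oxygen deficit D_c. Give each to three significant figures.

t_c = [1/(k_2−k_d)] ln[(k_2/k_d)(1 − D₀(k_2−k_d)/(k_d L₀))]
= [1/(1.21−0.401)] ln[(1.21/0.401)(1 − 4.43×0.8090/(0.401×26.5))]
= (1/0.8090) ln[3.017 × 0.6627] = 1.236 × ln(2.000) = 1.236 × 0.6930 = 0.8567 d.
D_c = (k_d/k_2) L₀ e^(−k_d t_c) = (0.401/1.21) × 26.5 × e^(−0.401×0.8567) = 0.3314 × 26.5 × 0.7093 = 6.229 mg/L.

t_c ≈ 0.857 d; D_c ≈ 6.23 mg/L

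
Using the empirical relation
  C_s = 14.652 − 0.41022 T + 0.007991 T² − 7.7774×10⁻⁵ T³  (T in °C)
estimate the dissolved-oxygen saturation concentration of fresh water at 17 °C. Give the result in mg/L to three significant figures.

C_s = 14.652 − 0.41022×17 + 0.007991×17² − 7.7774×10⁻⁵×17³ = 9.606 mg/L.

C_s ≈ 9.61 mg/L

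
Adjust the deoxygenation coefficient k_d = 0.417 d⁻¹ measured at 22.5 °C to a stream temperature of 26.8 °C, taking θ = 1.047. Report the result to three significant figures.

k_d(T₂) = k_d(T₁) · θ^(T₂−T₁) = 0.417 × 1.047^(26.8−22.5)
= 0.417 × 1.047^4.30 = 0.417 × 1.218 = 0.5081 d⁻¹.

k_d ≈ 0.508 d⁻¹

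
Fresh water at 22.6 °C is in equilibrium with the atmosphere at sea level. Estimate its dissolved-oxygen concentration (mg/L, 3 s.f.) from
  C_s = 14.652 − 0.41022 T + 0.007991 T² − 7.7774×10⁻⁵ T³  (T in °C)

C_s ≈ 8.56 mg/L

C_s = 14.652 − 0.41022×22.6 + 0.007991×22.6² − 7.7774×10⁻⁵×22.6³ = 8.565 mg/L.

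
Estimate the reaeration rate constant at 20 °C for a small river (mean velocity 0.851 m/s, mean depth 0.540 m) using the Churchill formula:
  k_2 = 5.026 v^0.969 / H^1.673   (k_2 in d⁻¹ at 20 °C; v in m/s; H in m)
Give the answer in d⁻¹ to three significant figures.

k_2 ≈ 12.1 d⁻¹

k_2 = 5.026 × 0.851^0.969 / 0.540^1.673 = 5.026 × 0.8553 / 0.3567 = 12.05 d⁻¹.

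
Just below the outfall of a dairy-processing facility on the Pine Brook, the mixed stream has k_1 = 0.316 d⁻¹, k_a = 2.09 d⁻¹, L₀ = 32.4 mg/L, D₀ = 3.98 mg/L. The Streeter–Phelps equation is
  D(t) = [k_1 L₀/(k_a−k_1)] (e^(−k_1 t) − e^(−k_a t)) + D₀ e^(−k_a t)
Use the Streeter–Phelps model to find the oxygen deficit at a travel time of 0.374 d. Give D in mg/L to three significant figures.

k_1 L₀/(k_a−k_1) = 0.316×32.4/(2.09−0.316) = 10.24/1.774 = 5.771 mg/L.
e^(−k_1 t) = e^(−0.316×0.3740) = 0.8885; e^(−k_a t) = e^(−2.09×0.3740) = 0.4576.
D = 5.771 × (0.8885 − 0.4576) + 3.98 × 0.4576 = 2.487 + 1.821 = 4.308 mg/L.

D ≈ 4.31 mg/L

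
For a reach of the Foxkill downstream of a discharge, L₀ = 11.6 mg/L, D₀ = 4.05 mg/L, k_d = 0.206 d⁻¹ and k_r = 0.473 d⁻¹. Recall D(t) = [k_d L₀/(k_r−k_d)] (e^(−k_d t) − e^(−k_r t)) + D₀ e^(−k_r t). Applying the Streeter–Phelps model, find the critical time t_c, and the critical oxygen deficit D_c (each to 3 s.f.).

At the critical point dD/dt = 0, so k_d L₀ e^(−k_d t) = k_r D. Substituting D(t) from the Streeter–Phelps equation and solving for t gives
t_c = ln[(k_r/k_d)(1 − D₀(k_r−k_d)/(k_d L₀))] / (k_r−k_d).
Here k_r−k_d = 0.2670 d⁻¹ and 1 − D₀(k_r−k_d)/(k_d L₀) = 1 − 4.05×0.2670/(0.206×11.6) = 0.5475, so
t_c = ln(2.296 × 0.5475) / 0.2670 = 0.2288 / 0.2670 = 0.8569 d.
L(t_c) = L₀ e^(−k_d t_c) = 11.6 × 0.8382 = 9.723 mg/L, and at the critical point k_r D_c = k_d L, so D_c = (0.206/0.473) × 9.723 = 4.235 mg/L.

t_c ≈ 0.857 d; D_c ≈ 4.23 mg/L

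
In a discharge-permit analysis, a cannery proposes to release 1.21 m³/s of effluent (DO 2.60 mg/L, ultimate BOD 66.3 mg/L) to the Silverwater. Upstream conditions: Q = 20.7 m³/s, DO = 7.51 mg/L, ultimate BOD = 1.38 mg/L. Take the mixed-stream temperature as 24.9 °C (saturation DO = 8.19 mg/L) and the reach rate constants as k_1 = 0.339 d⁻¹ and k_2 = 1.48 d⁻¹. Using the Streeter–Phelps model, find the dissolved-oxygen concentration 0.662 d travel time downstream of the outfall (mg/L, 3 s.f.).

Mixed DO = (20.7×7.51 + 1.21×2.60)/(20.7+1.21) = 158.6/21.91 = 7.239 mg/L.
Mixed L₀ = (20.7×1.38 + 1.21×66.3)/(21.91) = 108.8/21.91 = 4.965 mg/L.
Initial deficit D₀ = C_s − DO₀ = 8.19 − 7.239 = 0.9512 mg/L.
D(0.662) = [0.339×4.965/(1.48−0.339)](e^(−0.339×0.662) − e^(−1.48×0.662)) + 0.9512 e^(−1.48×0.662)
= 1.475 × (0.7990 − 0.3754) + 0.9512 × 0.3754 = 0.9819 mg/L.
DO = 8.19 − 0.9819 = 7.208 mg/L.

DO ≈ 7.21 mg/L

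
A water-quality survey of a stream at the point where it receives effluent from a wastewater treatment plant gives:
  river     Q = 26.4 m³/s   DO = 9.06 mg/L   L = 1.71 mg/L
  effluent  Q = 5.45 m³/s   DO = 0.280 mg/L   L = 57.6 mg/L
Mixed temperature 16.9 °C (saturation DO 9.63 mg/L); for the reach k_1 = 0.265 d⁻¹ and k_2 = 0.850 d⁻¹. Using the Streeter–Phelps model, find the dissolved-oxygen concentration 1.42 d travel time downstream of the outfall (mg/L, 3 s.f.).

DO ≈ 7.03 mg/L

Mixed DO = (26.4×9.06 + 5.45×0.280)/(26.4+5.45) = 240.7/31.85 = 7.558 mg/L.
Mixed L₀ = (26.4×1.71 + 5.45×57.6)/(31.85) = 359.1/31.85 = 11.27 mg/L.
Initial deficit D₀ = C_s − DO₀ = 9.63 − 7.558 = 2.072 mg/L.
D(1.42) = [0.265×11.27/(0.850−0.265)](e^(−0.265×1.42) − e^(−0.850×1.42)) + 2.072 e^(−0.850×1.42)
= 5.107 × (0.6864 − 0.2991) + 2.072 × 0.2991 = 2.598 mg/L.
DO = 9.63 − 2.598 = 7.032 mg/L.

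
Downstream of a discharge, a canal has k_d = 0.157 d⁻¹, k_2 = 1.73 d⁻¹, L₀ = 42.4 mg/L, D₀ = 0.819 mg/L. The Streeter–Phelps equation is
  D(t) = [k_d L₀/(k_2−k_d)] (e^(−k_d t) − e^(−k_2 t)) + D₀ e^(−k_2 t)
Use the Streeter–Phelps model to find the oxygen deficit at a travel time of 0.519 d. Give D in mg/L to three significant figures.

D ≈ 2.51 mg/L

k_d L₀/(k_2−k_d) = 0.157×42.4/(1.73−0.157) = 6.657/1.573 = 4.232 mg/L.
e^(−k_d t) = e^(−0.157×0.5190) = 0.9217; e^(−k_2 t) = e^(−1.73×0.5190) = 0.4074.
D = 4.232 × (0.9217 − 0.4074) + 0.819 × 0.4074 = 2.177 + 0.3337 = 2.510 mg/L.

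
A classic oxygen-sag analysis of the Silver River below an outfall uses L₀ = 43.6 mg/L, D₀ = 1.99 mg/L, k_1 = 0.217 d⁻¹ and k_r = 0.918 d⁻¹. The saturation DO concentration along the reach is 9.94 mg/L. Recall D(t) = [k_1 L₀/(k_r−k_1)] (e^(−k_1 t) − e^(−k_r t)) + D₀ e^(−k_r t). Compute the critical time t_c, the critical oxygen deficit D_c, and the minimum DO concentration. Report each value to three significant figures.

t_c = [1/(k_r−k_1)] ln[(k_r/k_1)(1 − D₀(k_r−k_1)/(k_1 L₀))]
= [1/(0.918−0.217)] ln[(0.918/0.217)(1 − 1.99×0.7010/(0.217×43.6))]
= (1/0.7010) ln[4.230 × 0.8526] = 1.427 × ln(3.607) = 1.427 × 1.283 = 1.830 d.
L(t_c) = L₀ e^(−k_1 t_c) = 43.6 × 0.6723 = 29.31 mg/L, and at the critical point k_r D_c = k_1 L, so D_c = (0.217/0.918) × 29.31 = 6.929 mg/L.
Minimum DO = C_s − D_c = 9.94 − 6.929 = 3.011 mg/L.

t_c ≈ 1.83 d; D_c ≈ 6.93 mg/L; min DO ≈ 3.01 mg/L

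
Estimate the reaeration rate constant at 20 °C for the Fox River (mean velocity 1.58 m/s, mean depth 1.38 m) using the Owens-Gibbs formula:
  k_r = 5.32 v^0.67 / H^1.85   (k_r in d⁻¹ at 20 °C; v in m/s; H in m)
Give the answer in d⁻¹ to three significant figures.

k_r ≈ 3.98 d⁻¹

k_r = 5.32 × 1.58^0.67 / 1.38^1.85 = 5.32 × 1.359 / 1.815 = 3.983 d⁻¹.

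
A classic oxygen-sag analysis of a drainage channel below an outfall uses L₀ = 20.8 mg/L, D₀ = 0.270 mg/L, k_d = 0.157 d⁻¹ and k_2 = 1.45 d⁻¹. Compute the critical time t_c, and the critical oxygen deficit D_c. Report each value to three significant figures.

With k_2/k_d = 9.236 and 1 − D₀(k_2−k_d)/(k_d L₀) = 0.8931,
t_c = ln(9.236 × 0.8931) / (1.45 − 0.157) = ln(8.248) / 1.293 = 2.110/1.293 = 1.632 d.
D_c = (k_d/k_2) L₀ e^(−k_d t_c) = (0.157/1.45) × 20.8 × e^(−0.157×1.632) = 0.1083 × 20.8 × 0.7740 = 1.743 mg/L.

t_c ≈ 1.63 d; D_c ≈ 1.74 mg/L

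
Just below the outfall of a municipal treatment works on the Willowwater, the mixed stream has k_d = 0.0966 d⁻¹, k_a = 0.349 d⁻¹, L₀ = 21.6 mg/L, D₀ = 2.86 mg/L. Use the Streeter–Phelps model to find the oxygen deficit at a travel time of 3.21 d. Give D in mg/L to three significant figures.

D ≈ 4.30 mg/L

k_d L₀/(k_a−k_d) = 0.0966×21.6/(0.349−0.0966) = 2.087/0.2524 = 8.267 mg/L.
e^(−k_d t) = e^(−0.0966×3.210) = 0.7334; e^(−k_a t) = e^(−0.349×3.210) = 0.3262.
D = 8.267 × (0.7334 − 0.3262) + 2.86 × 0.3262 = 3.366 + 0.9329 = 4.299 mg/L.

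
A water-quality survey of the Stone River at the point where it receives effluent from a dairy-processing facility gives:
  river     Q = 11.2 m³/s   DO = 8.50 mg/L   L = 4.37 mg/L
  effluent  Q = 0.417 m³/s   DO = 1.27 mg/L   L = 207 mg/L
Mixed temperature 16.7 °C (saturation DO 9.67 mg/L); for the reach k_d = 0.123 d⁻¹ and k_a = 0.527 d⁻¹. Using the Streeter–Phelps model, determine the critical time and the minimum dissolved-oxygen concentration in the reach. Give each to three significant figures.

Mixed DO = (11.2×8.50 + 0.417×1.27)/(11.2+0.417) = 95.73/11.62 = 8.240 mg/L.
Mixed L₀ = (11.2×4.37 + 0.417×207)/(11.62) = 135.3/11.62 = 11.64 mg/L.
Initial deficit D₀ = C_s − DO₀ = 9.67 − 8.240 = 1.430 mg/L.
t_c = (1/0.4040) ln[(0.527/0.123)(1 − 1.430×0.4040/(0.123×11.64))] = 2.475 × ln(2.557) = 2.324 d.
D_c = (0.123/0.527) × 11.64 × e^(−0.123×2.324) = 0.2334 × 11.64 × 0.7514 = 2.042 mg/L.
Minimum DO = 9.67 − 2.042 = 7.628 mg/L.

t_c ≈ 2.32 d; minimum DO ≈ 7.63 mg/L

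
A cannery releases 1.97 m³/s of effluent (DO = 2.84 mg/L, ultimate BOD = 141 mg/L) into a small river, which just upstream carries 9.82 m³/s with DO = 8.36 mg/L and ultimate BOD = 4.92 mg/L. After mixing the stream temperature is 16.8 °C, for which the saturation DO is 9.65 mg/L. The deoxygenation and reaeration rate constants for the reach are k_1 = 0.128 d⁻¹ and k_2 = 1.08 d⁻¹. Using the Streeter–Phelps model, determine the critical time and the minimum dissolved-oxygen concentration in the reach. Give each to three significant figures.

t_c ≈ 1.29 d; minimum DO ≈ 6.87 mg/L

Mixed DO = (9.82×8.36 + 1.97×2.84)/(9.82+1.97) = 87.69/11.79 = 7.438 mg/L.
Mixed L₀ = (9.82×4.92 + 1.97×141)/(11.79) = 326.1/11.79 = 27.66 mg/L.
Initial deficit D₀ = C_s − DO₀ = 9.65 − 7.438 = 2.212 mg/L.
t_c = (1/0.9520) ln[(1.08/0.128)(1 − 2.212×0.9520/(0.128×27.66))] = 1.050 × ln(3.418) = 1.291 d.
D_c = (0.128/1.08) × 27.66 × e^(−0.128×1.291) = 0.1185 × 27.66 × 0.8477 = 2.779 mg/L.
Minimum DO = 9.65 − 2.779 = 6.871 mg/L.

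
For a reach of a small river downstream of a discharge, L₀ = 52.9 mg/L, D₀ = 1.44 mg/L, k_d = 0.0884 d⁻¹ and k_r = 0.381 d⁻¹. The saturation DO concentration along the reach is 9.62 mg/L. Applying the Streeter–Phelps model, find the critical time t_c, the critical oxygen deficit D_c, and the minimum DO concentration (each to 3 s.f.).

t_c ≈ 4.67 d; D_c ≈ 8.12 mg/L; min DO ≈ 1.50 mg/L

t_c = [1/(k_r−k_d)] ln[(k_r/k_d)(1 − D₀(k_r−k_d)/(k_d L₀))]
= [1/(0.381−0.0884)] ln[(0.381/0.0884)(1 − 1.44×0.2926/(0.0884×52.9))]
= (1/0.2926) ln[4.310 × 0.9099] = 3.418 × ln(3.922) = 3.418 × 1.367 = 4.670 d.
L(t_c) = L₀ e^(−k_d t_c) = 52.9 × 0.6618 = 35.01 mg/L, and at the critical point k_r D_c = k_d L, so D_c = (0.0884/0.381) × 35.01 = 8.122 mg/L.
Minimum DO = C_s − D_c = 9.62 − 8.122 = 1.498 mg/L.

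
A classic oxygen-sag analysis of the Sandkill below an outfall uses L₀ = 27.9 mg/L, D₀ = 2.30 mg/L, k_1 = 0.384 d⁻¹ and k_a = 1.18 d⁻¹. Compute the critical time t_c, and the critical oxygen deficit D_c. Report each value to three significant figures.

At the critical point dD/dt = 0, so k_1 L₀ e^(−k_1 t) = k_a D. Substituting D(t) from the Streeter–Phelps equation and solving for t gives
t_c = ln[(k_a/k_1)(1 − D₀(k_a−k_1)/(k_1 L₀))] / (k_a−k_1).
Here k_a−k_1 = 0.7960 d⁻¹ and 1 − D₀(k_a−k_1)/(k_1 L₀) = 1 − 2.30×0.7960/(0.384×27.9) = 0.8291, so
t_c = ln(3.073 × 0.8291) / 0.7960 = 0.9352 / 0.7960 = 1.175 d.
L(t_c) = L₀ e^(−k_1 t_c) = 27.9 × 0.6369 = 17.77 mg/L, and at the critical point k_a D_c = k_1 L, so D_c = (0.384/1.18) × 17.77 = 5.782 mg/L.

t_c ≈ 1.17 d; D_c ≈ 5.78 mg/L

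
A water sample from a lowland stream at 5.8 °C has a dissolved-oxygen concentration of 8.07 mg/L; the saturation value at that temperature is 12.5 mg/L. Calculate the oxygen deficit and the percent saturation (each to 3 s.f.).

D ≈ 4.43 mg/L; 64.6 % saturation

D = C_s − C = 12.5 − 8.07 = 4.43 mg/L.
% saturation = 8.07/12.5 × 100 = 64.6 %.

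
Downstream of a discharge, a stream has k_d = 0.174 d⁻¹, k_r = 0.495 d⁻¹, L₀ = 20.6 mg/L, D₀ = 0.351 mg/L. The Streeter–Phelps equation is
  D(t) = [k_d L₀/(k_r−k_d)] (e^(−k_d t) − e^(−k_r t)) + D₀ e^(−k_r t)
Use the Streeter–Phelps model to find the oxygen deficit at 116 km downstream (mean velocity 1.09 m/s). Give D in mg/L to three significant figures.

Travel time t = x/v = 116 km / (1.09 m/s) = 116000 m / 1.09 m/s = 106400 s = 1.232 d.
k_d L₀/(k_r−k_d) = 0.174×20.6/(0.495−0.174) = 3.584/0.3210 = 11.17 mg/L.
e^(−k_d t) = e^(−0.174×1.232) = 0.8071; e^(−k_r t) = e^(−0.495×1.232) = 0.5435.
D = 11.17 × (0.8071 − 0.5435) + 0.351 × 0.5435 = 2.943 + 0.1908 = 3.134 mg/L.

D ≈ 3.13 mg/L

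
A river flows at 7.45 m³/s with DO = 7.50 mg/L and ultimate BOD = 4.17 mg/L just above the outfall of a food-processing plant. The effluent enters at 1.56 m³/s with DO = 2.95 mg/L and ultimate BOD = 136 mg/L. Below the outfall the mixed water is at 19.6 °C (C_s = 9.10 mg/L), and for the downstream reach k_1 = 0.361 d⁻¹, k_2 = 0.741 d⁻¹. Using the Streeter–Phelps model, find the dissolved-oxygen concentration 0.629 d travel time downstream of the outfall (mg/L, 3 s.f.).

DO ≈ 3.26 mg/L

Mixed DO = (7.45×7.50 + 1.56×2.95)/(7.45+1.56) = 60.48/9.010 = 6.712 mg/L.
Mixed L₀ = (7.45×4.17 + 1.56×136)/(9.010) = 243.2/9.010 = 27.00 mg/L.
Initial deficit D₀ = C_s − DO₀ = 9.10 − 6.712 = 2.388 mg/L.
D(0.629) = [0.361×27.00/(0.741−0.361)](e^(−0.361×0.629) − e^(−0.741×0.629)) + 2.388 e^(−0.741×0.629)
= 25.65 × (0.7969 − 0.6275) + 2.388 × 0.6275 = 5.843 mg/L.
DO = 9.10 − 5.843 = 3.257 mg/L.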